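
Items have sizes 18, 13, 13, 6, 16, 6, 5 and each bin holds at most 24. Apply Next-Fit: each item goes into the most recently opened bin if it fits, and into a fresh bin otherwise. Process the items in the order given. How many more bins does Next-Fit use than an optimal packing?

1

Next-Fit: [18] [13] [13,6] [16,6] [5] → 5 bins.
Total size 77; any packing needs at least ⌈77/24⌉ = 4 bins.
An optimal packing achieves that bound: [18,6] [16,6] [13,5] [13] → 4 bins.
Excess: 5 − 4 = 1.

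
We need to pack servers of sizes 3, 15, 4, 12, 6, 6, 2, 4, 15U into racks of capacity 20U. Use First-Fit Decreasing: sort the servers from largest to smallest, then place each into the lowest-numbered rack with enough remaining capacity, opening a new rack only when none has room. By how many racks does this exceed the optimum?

0

First-Fit Decreasing: [15,4] [15,4] [12,6,2] [6,3] → 4 racks.
Total size 67U; any packing needs at least ⌈67/20⌉ = 4 racks.
So 4 is already optimal.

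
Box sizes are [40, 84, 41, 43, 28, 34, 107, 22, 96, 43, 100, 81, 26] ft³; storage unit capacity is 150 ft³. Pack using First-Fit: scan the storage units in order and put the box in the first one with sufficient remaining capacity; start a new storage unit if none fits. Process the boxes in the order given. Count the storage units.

6 storage units

Put 40 ft³ in storage unit 1; 110 ft³ remain.
Put 84 ft³ in storage unit 1; 26 ft³ remain.
Put 41 ft³ in storage unit 2; 109 ft³ remain.
Put 43 ft³ in storage unit 2; 66 ft³ remain.
Put 28 ft³ in storage unit 2; 38 ft³ remain.
Put 34 ft³ in storage unit 2; 4 ft³ remain.
Put 107 ft³ in storage unit 3; 43 ft³ remain.
Put 22 ft³ in storage unit 1; 4 ft³ remain.
Put 96 ft³ in storage unit 4; 54 ft³ remain.
Put 43 ft³ in storage unit 3; 0 ft³ remain.
Put 100 ft³ in storage unit 5; 50 ft³ remain.
Put 81 ft³ in storage unit 6; 69 ft³ remain.
Put 26 ft³ in storage unit 4; 28 ft³ remain.
Final storage units: [40,84,22] [41,43,28,34] [107,43] [96,26] [100] [81].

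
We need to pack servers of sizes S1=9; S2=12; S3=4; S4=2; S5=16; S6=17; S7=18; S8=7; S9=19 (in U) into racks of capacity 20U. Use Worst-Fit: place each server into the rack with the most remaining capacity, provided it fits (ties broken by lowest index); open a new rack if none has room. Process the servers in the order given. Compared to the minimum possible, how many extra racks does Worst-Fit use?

0

Worst-Fit: [9,4,7] [12,2] [16] [17] [18] [19] → 6 racks.
Total size 104U; any packing needs at least ⌈104/20⌉ = 6 racks.
So 6 is already optimal.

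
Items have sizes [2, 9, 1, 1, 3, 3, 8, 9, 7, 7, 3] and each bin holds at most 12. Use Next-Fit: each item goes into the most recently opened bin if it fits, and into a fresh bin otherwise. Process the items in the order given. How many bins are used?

6 bins

Put 2 in bin 1; 10 remain.
Put 9 in bin 1; 1 remain.
Put 1 in bin 1; 0 remain.
Put 1 in bin 2; 11 remain.
Put 3 in bin 2; 8 remain.
Put 3 in bin 2; 5 remain.
Put 8 in bin 3; 4 remain.
Put 9 in bin 4; 3 remain.
Put 7 in bin 5; 5 remain.
Put 7 in bin 6; 5 remain.
Put 3 in bin 6; 2 remain.
Final bins: [2,9,1] [1,3,3] [8] [9] [7] [7,3].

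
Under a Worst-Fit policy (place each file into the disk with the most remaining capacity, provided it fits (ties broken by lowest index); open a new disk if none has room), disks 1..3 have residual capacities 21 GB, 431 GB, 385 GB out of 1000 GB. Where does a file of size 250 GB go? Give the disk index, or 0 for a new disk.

Disks with room: disk 2 (431 GB), disk 3 (385 GB).
Most room is disk 2 with 431 GB free.

2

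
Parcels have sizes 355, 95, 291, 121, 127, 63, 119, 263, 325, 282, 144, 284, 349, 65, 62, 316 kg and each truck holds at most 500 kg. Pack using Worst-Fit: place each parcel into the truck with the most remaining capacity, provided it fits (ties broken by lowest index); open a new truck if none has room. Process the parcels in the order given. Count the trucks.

Put 355 kg in truck 1; 145 kg remain.
Put 95 kg in truck 1; 50 kg remain.
Put 291 kg in truck 2; 209 kg remain.
Put 121 kg in truck 2; 88 kg remain.
Put 127 kg in truck 3; 373 kg remain.
Put 63 kg in truck 3; 310 kg remain.
Put 119 kg in truck 3; 191 kg remain.
Put 263 kg in truck 4; 237 kg remain.
Put 325 kg in truck 5; 175 kg remain.
Put 282 kg in truck 6; 218 kg remain.
Put 144 kg in truck 4; 93 kg remain.
Put 284 kg in truck 7; 216 kg remain.
Put 349 kg in truck 8; 151 kg remain.
Put 65 kg in truck 6; 153 kg remain.
Put 62 kg in truck 7; 154 kg remain.
Put 316 kg in truck 9; 184 kg remain.

9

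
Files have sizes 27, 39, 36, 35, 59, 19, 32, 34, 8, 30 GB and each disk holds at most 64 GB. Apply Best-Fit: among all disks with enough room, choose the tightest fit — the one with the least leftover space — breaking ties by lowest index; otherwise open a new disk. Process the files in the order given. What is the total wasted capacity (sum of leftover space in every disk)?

disk 1: place 27 GB, 37 GB left
disk 2: place 39 GB, 25 GB left
disk 1: place 36 GB, 1 GB left
disk 3: place 35 GB, 29 GB left
disk 4: place 59 GB, 5 GB left
disk 2: place 19 GB, 6 GB left
disk 5: place 32 GB, 32 GB left
disk 6: place 34 GB, 30 GB left
disk 3: place 8 GB, 21 GB left
disk 6: place 30 GB, 0 GB left
6 disks × 64 GB = 384 GB; used 319 GB; unused 65 GB.

65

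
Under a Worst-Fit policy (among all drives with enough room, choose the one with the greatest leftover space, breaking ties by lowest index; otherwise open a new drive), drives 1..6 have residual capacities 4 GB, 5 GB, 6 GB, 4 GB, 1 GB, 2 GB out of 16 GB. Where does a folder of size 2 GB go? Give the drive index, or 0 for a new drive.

3

Drives with room: drive 1 (4 GB), drive 2 (5 GB), drive 3 (6 GB), drive 4 (4 GB), drive 6 (2 GB).
Most room is drive 3 with 6 GB free.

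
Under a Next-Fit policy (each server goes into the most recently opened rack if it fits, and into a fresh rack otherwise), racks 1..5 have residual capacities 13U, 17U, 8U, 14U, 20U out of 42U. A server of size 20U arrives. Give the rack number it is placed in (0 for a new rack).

5

Next-Fit only looks at rack 5, which has 20U free.
20U fits there.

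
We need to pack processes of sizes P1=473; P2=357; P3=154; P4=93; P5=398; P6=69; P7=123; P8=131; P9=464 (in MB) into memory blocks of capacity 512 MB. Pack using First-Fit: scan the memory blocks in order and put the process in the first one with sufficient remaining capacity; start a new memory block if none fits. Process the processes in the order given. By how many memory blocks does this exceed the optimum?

0

First-Fit: [473] [357,154] [93,398] [69,123,131] [464] → 5 memory blocks.
Total size 2262 MB; any packing needs at least ⌈2262/512⌉ = 5 memory blocks.
So 5 is already optimal.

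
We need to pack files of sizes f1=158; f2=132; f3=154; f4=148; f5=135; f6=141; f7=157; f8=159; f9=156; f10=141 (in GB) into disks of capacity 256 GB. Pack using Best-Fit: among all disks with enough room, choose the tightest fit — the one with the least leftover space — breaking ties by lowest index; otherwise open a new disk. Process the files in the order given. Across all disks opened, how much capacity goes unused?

disk 1: place f1 (158 GB), 98 GB left
disk 2: place f2 (132 GB), 124 GB left
disk 3: place f3 (154 GB), 102 GB left
disk 4: place f4 (148 GB), 108 GB left
disk 5: place f5 (135 GB), 121 GB left
disk 6: place f6 (141 GB), 115 GB left
disk 7: place f7 (157 GB), 99 GB left
disk 8: place f8 (159 GB), 97 GB left
disk 9: place f9 (156 GB), 100 GB left
disk 10: place f10 (141 GB), 115 GB left
10 disks × 256 GB = 2560 GB; used 1481 GB; unused 1079 GB.

1079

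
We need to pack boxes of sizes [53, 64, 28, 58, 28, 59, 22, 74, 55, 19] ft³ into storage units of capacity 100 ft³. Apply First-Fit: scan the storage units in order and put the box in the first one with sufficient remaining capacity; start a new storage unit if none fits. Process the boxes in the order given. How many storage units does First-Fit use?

6

53 ft³ → storage unit 1 (remaining 47 ft³)
64 ft³ → storage unit 2 (remaining 36 ft³)
28 ft³ → storage unit 1 (remaining 19 ft³)
58 ft³ → storage unit 3 (remaining 42 ft³)
28 ft³ → storage unit 2 (remaining 8 ft³)
59 ft³ → storage unit 4 (remaining 41 ft³)
22 ft³ → storage unit 3 (remaining 20 ft³)
74 ft³ → storage unit 5 (remaining 26 ft³)
55 ft³ → storage unit 6 (remaining 45 ft³)
19 ft³ → storage unit 1 (remaining 0 ft³)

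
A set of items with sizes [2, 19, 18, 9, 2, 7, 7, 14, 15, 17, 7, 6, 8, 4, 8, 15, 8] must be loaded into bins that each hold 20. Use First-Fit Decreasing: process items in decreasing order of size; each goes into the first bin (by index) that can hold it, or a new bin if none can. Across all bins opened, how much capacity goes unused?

34

Sorted descending: 19, 18, 17, 15, 15, 14, 9, 8, 8, 8, 7, 7, 7, 6, 4, 2, 2.
bin 1: place 19, 1 left
bin 2: place 18, 2 left
bin 3: place 17, 3 left
bin 4: place 15, 5 left
bin 5: place 15, 5 left
bin 6: place 14, 6 left
bin 7: place 9, 11 left
bin 7: place 8, 3 left
bin 8: place 8, 12 left
bin 8: place 8, 4 left
bin 9: place 7, 13 left
bin 9: place 7, 6 left
bin 10: place 7, 13 left
bin 6: place 6, 0 left
bin 4: place 4, 1 left
bin 2: place 2, 0 left
bin 3: place 2, 1 left
10 bins × 20 = 200; used 166; unused 34.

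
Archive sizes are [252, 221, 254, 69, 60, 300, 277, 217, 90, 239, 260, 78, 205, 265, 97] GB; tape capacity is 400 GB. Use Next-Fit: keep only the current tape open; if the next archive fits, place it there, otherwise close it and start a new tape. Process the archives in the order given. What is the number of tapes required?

10 tapes

Put 252 GB in tape 1; 148 GB remain.
Put 221 GB in tape 2; 179 GB remain.
Put 254 GB in tape 3; 146 GB remain.
Put 69 GB in tape 3; 77 GB remain.
Put 60 GB in tape 3; 17 GB remain.
Put 300 GB in tape 4; 100 GB remain.
Put 277 GB in tape 5; 123 GB remain.
Put 217 GB in tape 6; 183 GB remain.
Put 90 GB in tape 6; 93 GB remain.
Put 239 GB in tape 7; 161 GB remain.
Put 260 GB in tape 8; 140 GB remain.
Put 78 GB in tape 8; 62 GB remain.
Put 205 GB in tape 9; 195 GB remain.
Put 265 GB in tape 10; 135 GB remain.
Put 97 GB in tape 10; 38 GB remain.
Final tapes: [252] [221] [254,69,60] [300] [277] [217,90] [239] [260,78] [205] [265,97].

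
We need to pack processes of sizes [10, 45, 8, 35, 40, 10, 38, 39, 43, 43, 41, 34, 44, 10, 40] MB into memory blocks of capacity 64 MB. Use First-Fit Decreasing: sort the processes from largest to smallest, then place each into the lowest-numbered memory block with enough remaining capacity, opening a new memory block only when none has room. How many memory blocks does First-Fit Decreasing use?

11 memory blocks

Sorted descending: 45, 44, 43, 43, 41, 40, 40, 39, 38, 35, 34, 10, 10, 10, 8.
memory block 1: place 45 MB, 19 MB left
memory block 2: place 44 MB, 20 MB left
memory block 3: place 43 MB, 21 MB left
memory block 4: place 43 MB, 21 MB left
memory block 5: place 41 MB, 23 MB left
memory block 6: place 40 MB, 24 MB left
memory block 7: place 40 MB, 24 MB left
memory block 8: place 39 MB, 25 MB left
memory block 9: place 38 MB, 26 MB left
memory block 10: place 35 MB, 29 MB left
memory block 11: place 34 MB, 30 MB left
memory block 1: place 10 MB, 9 MB left
memory block 2: place 10 MB, 10 MB left
memory block 2: place 10 MB, 0 MB left
memory block 1: place 8 MB, 1 MB left
Final memory blocks: [45,10,8] [44,10,10] [43] [43] [41] [40] [40] [39] [38] [35] [34].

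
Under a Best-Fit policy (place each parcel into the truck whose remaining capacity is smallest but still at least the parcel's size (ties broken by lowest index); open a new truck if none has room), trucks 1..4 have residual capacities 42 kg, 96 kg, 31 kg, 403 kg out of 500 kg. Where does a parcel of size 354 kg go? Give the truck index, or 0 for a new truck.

4

Trucks with room: truck 4 (403 kg).
Tightest fit is truck 4 with 403 kg free.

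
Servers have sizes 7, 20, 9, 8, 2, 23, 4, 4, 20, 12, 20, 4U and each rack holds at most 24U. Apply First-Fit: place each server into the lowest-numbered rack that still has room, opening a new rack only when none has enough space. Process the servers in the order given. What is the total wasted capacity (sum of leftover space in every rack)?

11

rack 1: place 7U, 17U left
rack 2: place 20U, 4U left
rack 1: place 9U, 8U left
rack 1: place 8U, 0U left
rack 2: place 2U, 2U left
rack 3: place 23U, 1U left
rack 4: place 4U, 20U left
rack 4: place 4U, 16U left
rack 5: place 20U, 4U left
rack 4: place 12U, 4U left
rack 6: place 20U, 4U left
rack 4: place 4U, 0U left
6 racks × 24U = 144U; used 133U; unused 11U.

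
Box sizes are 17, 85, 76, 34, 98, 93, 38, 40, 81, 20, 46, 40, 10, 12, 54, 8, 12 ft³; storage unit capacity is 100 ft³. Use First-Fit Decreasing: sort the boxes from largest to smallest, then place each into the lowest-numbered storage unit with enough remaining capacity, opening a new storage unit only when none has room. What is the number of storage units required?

8

Sorted descending: 98, 93, 85, 81, 76, 54, 46, 40, 40, 38, 34, 20, 17, 12, 12, 10, 8.
storage unit 1: place 98 ft³, 2 ft³ left
storage unit 2: place 93 ft³, 7 ft³ left
storage unit 3: place 85 ft³, 15 ft³ left
storage unit 4: place 81 ft³, 19 ft³ left
storage unit 5: place 76 ft³, 24 ft³ left
storage unit 6: place 54 ft³, 46 ft³ left
storage unit 6: place 46 ft³, 0 ft³ left
storage unit 7: place 40 ft³, 60 ft³ left
storage unit 7: place 40 ft³, 20 ft³ left
storage unit 8: place 38 ft³, 62 ft³ left
storage unit 8: place 34 ft³, 28 ft³ left
storage unit 5: place 20 ft³, 4 ft³ left
storage unit 4: place 17 ft³, 2 ft³ left
storage unit 3: place 12 ft³, 3 ft³ left
storage unit 7: place 12 ft³, 8 ft³ left
storage unit 8: place 10 ft³, 18 ft³ left
storage unit 7: place 8 ft³, 0 ft³ left
Final storage units: [98] [93] [85,12] [81,17] [76,20] [54,46] [40,40,12,8] [38,34,10].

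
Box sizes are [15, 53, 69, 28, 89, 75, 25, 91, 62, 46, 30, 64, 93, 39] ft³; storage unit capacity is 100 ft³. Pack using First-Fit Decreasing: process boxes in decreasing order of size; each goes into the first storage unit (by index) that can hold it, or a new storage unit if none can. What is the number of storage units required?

Sorted descending: 93, 91, 89, 75, 69, 64, 62, 53, 46, 39, 30, 28, 25, 15.
storage unit 1: place 93 ft³, 7 ft³ left
storage unit 2: place 91 ft³, 9 ft³ left
storage unit 3: place 89 ft³, 11 ft³ left
storage unit 4: place 75 ft³, 25 ft³ left
storage unit 5: place 69 ft³, 31 ft³ left
storage unit 6: place 64 ft³, 36 ft³ left
storage unit 7: place 62 ft³, 38 ft³ left
storage unit 8: place 53 ft³, 47 ft³ left
storage unit 8: place 46 ft³, 1 ft³ left
storage unit 9: place 39 ft³, 61 ft³ left
storage unit 5: place 30 ft³, 1 ft³ left
storage unit 6: place 28 ft³, 8 ft³ left
storage unit 4: place 25 ft³, 0 ft³ left
storage unit 7: place 15 ft³, 23 ft³ left
Final storage units: [93] [91] [89] [75,25] [69,30] [64,28] [62,15] [53,46] [39].

9 storage units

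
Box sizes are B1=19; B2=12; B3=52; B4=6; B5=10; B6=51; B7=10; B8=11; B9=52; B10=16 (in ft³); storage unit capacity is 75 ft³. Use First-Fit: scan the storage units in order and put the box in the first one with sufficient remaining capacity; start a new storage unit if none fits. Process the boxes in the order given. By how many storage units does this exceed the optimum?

First-Fit: [19,12,6,10,10,11] [52,16] [51] [52] → 4 storage units.
Total size 239 ft³; any packing needs at least ⌈239/75⌉ = 4 storage units.
So 4 is already optimal.

0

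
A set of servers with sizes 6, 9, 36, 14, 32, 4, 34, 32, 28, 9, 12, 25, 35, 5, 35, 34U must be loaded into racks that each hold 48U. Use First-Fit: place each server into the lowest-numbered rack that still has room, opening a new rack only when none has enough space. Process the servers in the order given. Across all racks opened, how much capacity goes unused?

Put 6U in rack 1; 42U remain.
Put 9U in rack 1; 33U remain.
Put 36U in rack 2; 12U remain.
Put 14U in rack 1; 19U remain.
Put 32U in rack 3; 16U remain.
Put 4U in rack 1; 15U remain.
Put 34U in rack 4; 14U remain.
Put 32U in rack 5; 16U remain.
Put 28U in rack 6; 20U remain.
Put 9U in rack 1; 6U remain.
Put 12U in rack 2; 0U remain.
Put 25U in rack 7; 23U remain.
Put 35U in rack 8; 13U remain.
Put 5U in rack 1; 1U remain.
Put 35U in rack 9; 13U remain.
Put 34U in rack 10; 14U remain.
10 racks × 48U = 480U; used 350U; unused 130U.

130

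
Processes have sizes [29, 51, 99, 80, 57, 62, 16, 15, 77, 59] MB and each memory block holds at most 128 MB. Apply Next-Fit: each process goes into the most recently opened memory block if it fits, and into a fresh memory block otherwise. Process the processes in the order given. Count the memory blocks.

6

29 MB → memory block 1 (remaining 99 MB)
51 MB → memory block 1 (remaining 48 MB)
99 MB → memory block 2 (remaining 29 MB)
80 MB → memory block 3 (remaining 48 MB)
57 MB → memory block 4 (remaining 71 MB)
62 MB → memory block 4 (remaining 9 MB)
16 MB → memory block 5 (remaining 112 MB)
15 MB → memory block 5 (remaining 97 MB)
77 MB → memory block 5 (remaining 20 MB)
59 MB → memory block 6 (remaining 69 MB)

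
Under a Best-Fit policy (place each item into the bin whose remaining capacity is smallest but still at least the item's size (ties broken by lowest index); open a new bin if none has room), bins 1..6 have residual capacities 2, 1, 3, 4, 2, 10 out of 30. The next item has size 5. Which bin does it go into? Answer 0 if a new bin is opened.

6

Bins with room: bin 6 (10).
Tightest fit is bin 6 with 10 free.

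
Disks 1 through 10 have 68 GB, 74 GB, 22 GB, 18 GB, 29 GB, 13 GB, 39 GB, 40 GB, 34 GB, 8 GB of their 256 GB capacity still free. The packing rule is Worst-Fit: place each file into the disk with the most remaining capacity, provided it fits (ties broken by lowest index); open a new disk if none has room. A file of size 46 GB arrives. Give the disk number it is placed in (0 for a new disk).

Disks with room: disk 1 (68 GB), disk 2 (74 GB).
Most room is disk 2 with 74 GB free.

2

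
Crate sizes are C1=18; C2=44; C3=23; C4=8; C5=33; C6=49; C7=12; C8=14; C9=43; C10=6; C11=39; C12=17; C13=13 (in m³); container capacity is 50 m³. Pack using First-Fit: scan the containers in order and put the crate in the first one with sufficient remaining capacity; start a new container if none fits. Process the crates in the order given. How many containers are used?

7

container 1: place C1 (18 m³), 32 m³ left
container 2: place C2 (44 m³), 6 m³ left
container 1: place C3 (23 m³), 9 m³ left
container 1: place C4 (8 m³), 1 m³ left
container 3: place C5 (33 m³), 17 m³ left
container 4: place C6 (49 m³), 1 m³ left
container 3: place C7 (12 m³), 5 m³ left
container 5: place C8 (14 m³), 36 m³ left
container 6: place C9 (43 m³), 7 m³ left
container 2: place C10 (6 m³), 0 m³ left
container 7: place C11 (39 m³), 11 m³ left
container 5: place C12 (17 m³), 19 m³ left
container 5: place C13 (13 m³), 6 m³ left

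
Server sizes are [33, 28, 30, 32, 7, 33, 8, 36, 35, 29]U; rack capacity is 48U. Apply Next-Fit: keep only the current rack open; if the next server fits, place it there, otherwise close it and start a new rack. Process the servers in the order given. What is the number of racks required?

8

Put 33U in rack 1; 15U remain.
Put 28U in rack 2; 20U remain.
Put 30U in rack 3; 18U remain.
Put 32U in rack 4; 16U remain.
Put 7U in rack 4; 9U remain.
Put 33U in rack 5; 15U remain.
Put 8U in rack 5; 7U remain.
Put 36U in rack 6; 12U remain.
Put 35U in rack 7; 13U remain.
Put 29U in rack 8; 19U remain.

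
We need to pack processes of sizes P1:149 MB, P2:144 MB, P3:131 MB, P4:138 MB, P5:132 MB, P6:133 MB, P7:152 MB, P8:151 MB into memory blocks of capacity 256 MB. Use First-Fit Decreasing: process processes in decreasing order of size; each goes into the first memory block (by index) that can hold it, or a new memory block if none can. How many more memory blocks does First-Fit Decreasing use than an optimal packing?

0

First-Fit Decreasing: [152] [151] [149] [144] [138] [133] [132] [131] → 8 memory blocks.
8 processes exceed 128 MB (half the capacity), and no two of those can share a memory block, so at least 8 memory blocks are needed.
So 8 is already optimal.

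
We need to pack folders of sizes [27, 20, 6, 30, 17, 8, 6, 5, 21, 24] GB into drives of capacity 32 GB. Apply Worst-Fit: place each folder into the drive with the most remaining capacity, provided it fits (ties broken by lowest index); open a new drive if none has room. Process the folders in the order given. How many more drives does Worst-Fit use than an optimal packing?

0

Worst-Fit: [27] [20,6,5] [30] [17,8,6] [21] [24] → 6 drives.
Total size 164 GB; any packing needs at least ⌈164/32⌉ = 6 drives.
So 6 is already optimal.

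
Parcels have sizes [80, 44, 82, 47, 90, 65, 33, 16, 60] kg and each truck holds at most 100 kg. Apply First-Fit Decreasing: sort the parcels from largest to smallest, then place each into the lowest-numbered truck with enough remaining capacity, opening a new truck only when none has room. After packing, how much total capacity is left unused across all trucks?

Sorted descending: 90, 82, 80, 65, 60, 47, 44, 33, 16.
truck 1: place 90 kg, 10 kg left
truck 2: place 82 kg, 18 kg left
truck 3: place 80 kg, 20 kg left
truck 4: place 65 kg, 35 kg left
truck 5: place 60 kg, 40 kg left
truck 6: place 47 kg, 53 kg left
truck 6: place 44 kg, 9 kg left
truck 4: place 33 kg, 2 kg left
truck 2: place 16 kg, 2 kg left
6 trucks × 100 kg = 600 kg; used 517 kg; unused 83 kg.

83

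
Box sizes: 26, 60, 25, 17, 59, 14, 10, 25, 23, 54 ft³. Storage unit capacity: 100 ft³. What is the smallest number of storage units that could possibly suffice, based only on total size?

Total size = 26 + 60 + 25 + 17 + 59 + 14 + 10 + 25 + 23 + 54 = 313 ft³.
⌈313 / 100⌉ = 4.

4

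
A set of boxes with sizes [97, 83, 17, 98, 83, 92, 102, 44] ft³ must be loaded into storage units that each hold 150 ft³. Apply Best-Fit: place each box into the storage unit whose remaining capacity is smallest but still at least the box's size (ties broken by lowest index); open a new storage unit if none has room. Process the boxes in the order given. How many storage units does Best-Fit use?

6

97 ft³ → storage unit 1 (remaining 53 ft³)
83 ft³ → storage unit 2 (remaining 67 ft³)
17 ft³ → storage unit 1 (remaining 36 ft³)
98 ft³ → storage unit 3 (remaining 52 ft³)
83 ft³ → storage unit 4 (remaining 67 ft³)
92 ft³ → storage unit 5 (remaining 58 ft³)
102 ft³ → storage unit 6 (remaining 48 ft³)
44 ft³ → storage unit 6 (remaining 4 ft³)
Final storage units: [97,17] [83] [98] [83] [92] [102,44].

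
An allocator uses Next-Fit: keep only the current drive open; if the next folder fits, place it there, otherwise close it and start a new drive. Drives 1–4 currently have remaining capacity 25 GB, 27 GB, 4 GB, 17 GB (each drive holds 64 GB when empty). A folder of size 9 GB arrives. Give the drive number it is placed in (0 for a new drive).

4

Next-Fit only looks at drive 4, which has 17 GB free.
9 GB fits there.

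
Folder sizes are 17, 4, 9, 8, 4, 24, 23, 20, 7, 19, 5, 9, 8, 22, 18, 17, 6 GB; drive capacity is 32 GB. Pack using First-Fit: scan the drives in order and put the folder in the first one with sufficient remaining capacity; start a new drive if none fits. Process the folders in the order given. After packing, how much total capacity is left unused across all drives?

Put 17 GB in drive 1; 15 GB remain.
Put 4 GB in drive 1; 11 GB remain.
Put 9 GB in drive 1; 2 GB remain.
Put 8 GB in drive 2; 24 GB remain.
Put 4 GB in drive 2; 20 GB remain.
Put 24 GB in drive 3; 8 GB remain.
Put 23 GB in drive 4; 9 GB remain.
Put 20 GB in drive 2; 0 GB remain.
Put 7 GB in drive 3; 1 GB remain.
Put 19 GB in drive 5; 13 GB remain.
Put 5 GB in drive 4; 4 GB remain.
Put 9 GB in drive 5; 4 GB remain.
Put 8 GB in drive 6; 24 GB remain.
Put 22 GB in drive 6; 2 GB remain.
Put 18 GB in drive 7; 14 GB remain.
Put 17 GB in drive 8; 15 GB remain.
Put 6 GB in drive 7; 8 GB remain.
8 drives × 32 GB = 256 GB; used 220 GB; unused 36 GB.

36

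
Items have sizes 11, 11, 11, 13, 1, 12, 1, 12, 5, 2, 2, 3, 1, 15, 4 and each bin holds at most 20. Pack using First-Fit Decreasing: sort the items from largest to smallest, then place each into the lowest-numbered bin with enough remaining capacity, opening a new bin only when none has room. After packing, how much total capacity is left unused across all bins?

Sorted descending: 15, 13, 12, 12, 11, 11, 11, 5, 4, 3, 2, 2, 1, 1, 1.
bin 1: place 15, 5 left
bin 2: place 13, 7 left
bin 3: place 12, 8 left
bin 4: place 12, 8 left
bin 5: place 11, 9 left
bin 6: place 11, 9 left
bin 7: place 11, 9 left
bin 1: place 5, 0 left
bin 2: place 4, 3 left
bin 2: place 3, 0 left
bin 3: place 2, 6 left
bin 3: place 2, 4 left
bin 3: place 1, 3 left
bin 3: place 1, 2 left
bin 3: place 1, 1 left
7 bins × 20 = 140; used 104; unused 36.

36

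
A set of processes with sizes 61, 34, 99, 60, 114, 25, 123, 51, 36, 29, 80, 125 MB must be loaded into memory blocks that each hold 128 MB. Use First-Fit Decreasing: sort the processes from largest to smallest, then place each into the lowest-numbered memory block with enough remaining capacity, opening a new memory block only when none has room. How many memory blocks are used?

7 memory blocks

Sorted descending: 125, 123, 114, 99, 80, 61, 60, 51, 36, 34, 29, 25.
memory block 1: place 125 MB, 3 MB left
memory block 2: place 123 MB, 5 MB left
memory block 3: place 114 MB, 14 MB left
memory block 4: place 99 MB, 29 MB left
memory block 5: place 80 MB, 48 MB left
memory block 6: place 61 MB, 67 MB left
memory block 6: place 60 MB, 7 MB left
memory block 7: place 51 MB, 77 MB left
memory block 5: place 36 MB, 12 MB left
memory block 7: place 34 MB, 43 MB left
memory block 4: place 29 MB, 0 MB left
memory block 7: place 25 MB, 18 MB left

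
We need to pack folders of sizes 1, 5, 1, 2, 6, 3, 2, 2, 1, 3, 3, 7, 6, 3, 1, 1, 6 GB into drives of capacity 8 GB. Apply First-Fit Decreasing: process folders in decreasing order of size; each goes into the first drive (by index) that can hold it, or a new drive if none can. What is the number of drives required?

7

Sorted descending: 7, 6, 6, 6, 5, 3, 3, 3, 3, 2, 2, 2, 1, 1, 1, 1, 1.
7 GB → drive 1 (remaining 1 GB)
6 GB → drive 2 (remaining 2 GB)
6 GB → drive 3 (remaining 2 GB)
6 GB → drive 4 (remaining 2 GB)
5 GB → drive 5 (remaining 3 GB)
3 GB → drive 5 (remaining 0 GB)
3 GB → drive 6 (remaining 5 GB)
3 GB → drive 6 (remaining 2 GB)
3 GB → drive 7 (remaining 5 GB)
2 GB → drive 2 (remaining 0 GB)
2 GB → drive 3 (remaining 0 GB)
2 GB → drive 4 (remaining 0 GB)
1 GB → drive 1 (remaining 0 GB)
1 GB → drive 6 (remaining 1 GB)
1 GB → drive 6 (remaining 0 GB)
1 GB → drive 7 (remaining 4 GB)
1 GB → drive 7 (remaining 3 GB)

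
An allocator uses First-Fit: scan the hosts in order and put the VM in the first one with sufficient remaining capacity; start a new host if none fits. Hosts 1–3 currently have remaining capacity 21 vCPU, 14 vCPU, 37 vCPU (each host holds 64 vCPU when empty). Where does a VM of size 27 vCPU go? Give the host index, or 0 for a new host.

Hosts with room: host 3 (37 vCPU).
The first with room is host 3.

3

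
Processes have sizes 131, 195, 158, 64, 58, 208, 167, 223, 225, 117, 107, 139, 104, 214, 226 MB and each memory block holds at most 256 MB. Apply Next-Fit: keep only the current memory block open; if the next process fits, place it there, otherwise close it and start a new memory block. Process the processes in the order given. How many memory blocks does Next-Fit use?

12 memory blocks

Put 131 MB in memory block 1; 125 MB remain.
Put 195 MB in memory block 2; 61 MB remain.
Put 158 MB in memory block 3; 98 MB remain.
Put 64 MB in memory block 3; 34 MB remain.
Put 58 MB in memory block 4; 198 MB remain.
Put 208 MB in memory block 5; 48 MB remain.
Put 167 MB in memory block 6; 89 MB remain.
Put 223 MB in memory block 7; 33 MB remain.
Put 225 MB in memory block 8; 31 MB remain.
Put 117 MB in memory block 9; 139 MB remain.
Put 107 MB in memory block 9; 32 MB remain.
Put 139 MB in memory block 10; 117 MB remain.
Put 104 MB in memory block 10; 13 MB remain.
Put 214 MB in memory block 11; 42 MB remain.
Put 226 MB in memory block 12; 30 MB remain.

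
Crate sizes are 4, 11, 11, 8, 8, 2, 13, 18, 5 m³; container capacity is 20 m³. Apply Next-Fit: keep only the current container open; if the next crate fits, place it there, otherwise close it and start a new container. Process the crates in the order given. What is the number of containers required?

4 m³ → container 1 (remaining 16 m³)
11 m³ → container 1 (remaining 5 m³)
11 m³ → container 2 (remaining 9 m³)
8 m³ → container 2 (remaining 1 m³)
8 m³ → container 3 (remaining 12 m³)
2 m³ → container 3 (remaining 10 m³)
13 m³ → container 4 (remaining 7 m³)
18 m³ → container 5 (remaining 2 m³)
5 m³ → container 6 (remaining 15 m³)
Final containers: [4,11] [11,8] [8,2] [13] [18] [5].

6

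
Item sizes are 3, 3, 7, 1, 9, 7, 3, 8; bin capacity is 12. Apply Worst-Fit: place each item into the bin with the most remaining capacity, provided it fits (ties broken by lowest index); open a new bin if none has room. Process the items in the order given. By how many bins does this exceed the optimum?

1

Worst-Fit: [3,3,1,3] [7] [9] [7] [8] → 5 bins.
Total size 41; any packing needs at least ⌈41/12⌉ = 4 bins.
An optimal packing achieves that bound: [9,3] [8,3,1] [7,3] [7] → 4 bins.
Excess: 5 − 4 = 1.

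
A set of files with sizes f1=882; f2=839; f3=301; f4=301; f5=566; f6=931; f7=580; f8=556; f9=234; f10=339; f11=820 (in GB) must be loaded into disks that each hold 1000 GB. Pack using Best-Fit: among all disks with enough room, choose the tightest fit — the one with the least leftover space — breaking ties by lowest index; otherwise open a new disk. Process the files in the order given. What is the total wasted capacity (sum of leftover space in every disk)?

Put f1 (882 GB) in disk 1; 118 GB remain.
Put f2 (839 GB) in disk 2; 161 GB remain.
Put f3 (301 GB) in disk 3; 699 GB remain.
Put f4 (301 GB) in disk 3; 398 GB remain.
Put f5 (566 GB) in disk 4; 434 GB remain.
Put f6 (931 GB) in disk 5; 69 GB remain.
Put f7 (580 GB) in disk 6; 420 GB remain.
Put f8 (556 GB) in disk 7; 444 GB remain.
Put f9 (234 GB) in disk 3; 164 GB remain.
Put f10 (339 GB) in disk 6; 81 GB remain.
Put f11 (820 GB) in disk 8; 180 GB remain.
8 disks × 1000 GB = 8000 GB; used 6349 GB; unused 1651 GB.

1651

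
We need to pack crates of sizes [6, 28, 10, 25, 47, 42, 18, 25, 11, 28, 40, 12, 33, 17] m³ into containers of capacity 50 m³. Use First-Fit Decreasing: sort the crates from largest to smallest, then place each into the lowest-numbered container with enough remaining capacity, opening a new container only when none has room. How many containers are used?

8 containers

Sorted descending: 47, 42, 40, 33, 28, 28, 25, 25, 18, 17, 12, 11, 10, 6.
container 1: place 47 m³, 3 m³ left
container 2: place 42 m³, 8 m³ left
container 3: place 40 m³, 10 m³ left
container 4: place 33 m³, 17 m³ left
container 5: place 28 m³, 22 m³ left
container 6: place 28 m³, 22 m³ left
container 7: place 25 m³, 25 m³ left
container 7: place 25 m³, 0 m³ left
container 5: place 18 m³, 4 m³ left
container 4: place 17 m³, 0 m³ left
container 6: place 12 m³, 10 m³ left
container 8: place 11 m³, 39 m³ left
container 3: place 10 m³, 0 m³ left
container 2: place 6 m³, 2 m³ left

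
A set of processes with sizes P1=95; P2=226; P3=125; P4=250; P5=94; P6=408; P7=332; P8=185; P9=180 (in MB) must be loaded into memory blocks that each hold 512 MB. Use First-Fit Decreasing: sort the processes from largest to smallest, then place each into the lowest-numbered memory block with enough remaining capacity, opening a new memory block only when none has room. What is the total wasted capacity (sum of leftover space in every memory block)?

153

Sorted descending: 408, 332, 250, 226, 185, 180, 125, 95, 94.
Put 408 MB in memory block 1; 104 MB remain.
Put 332 MB in memory block 2; 180 MB remain.
Put 250 MB in memory block 3; 262 MB remain.
Put 226 MB in memory block 3; 36 MB remain.
Put 185 MB in memory block 4; 327 MB remain.
Put 180 MB in memory block 2; 0 MB remain.
Put 125 MB in memory block 4; 202 MB remain.
Put 95 MB in memory block 1; 9 MB remain.
Put 94 MB in memory block 4; 108 MB remain.
4 memory blocks × 512 MB = 2048 MB; used 1895 MB; unused 153 MB.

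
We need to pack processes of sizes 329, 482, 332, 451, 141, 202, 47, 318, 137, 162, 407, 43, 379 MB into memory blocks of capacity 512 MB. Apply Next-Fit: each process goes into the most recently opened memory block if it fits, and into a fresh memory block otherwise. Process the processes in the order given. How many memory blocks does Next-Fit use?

memory block 1: place 329 MB, 183 MB left
memory block 2: place 482 MB, 30 MB left
memory block 3: place 332 MB, 180 MB left
memory block 4: place 451 MB, 61 MB left
memory block 5: place 141 MB, 371 MB left
memory block 5: place 202 MB, 169 MB left
memory block 5: place 47 MB, 122 MB left
memory block 6: place 318 MB, 194 MB left
memory block 6: place 137 MB, 57 MB left
memory block 7: place 162 MB, 350 MB left
memory block 8: place 407 MB, 105 MB left
memory block 8: place 43 MB, 62 MB left
memory block 9: place 379 MB, 133 MB left

9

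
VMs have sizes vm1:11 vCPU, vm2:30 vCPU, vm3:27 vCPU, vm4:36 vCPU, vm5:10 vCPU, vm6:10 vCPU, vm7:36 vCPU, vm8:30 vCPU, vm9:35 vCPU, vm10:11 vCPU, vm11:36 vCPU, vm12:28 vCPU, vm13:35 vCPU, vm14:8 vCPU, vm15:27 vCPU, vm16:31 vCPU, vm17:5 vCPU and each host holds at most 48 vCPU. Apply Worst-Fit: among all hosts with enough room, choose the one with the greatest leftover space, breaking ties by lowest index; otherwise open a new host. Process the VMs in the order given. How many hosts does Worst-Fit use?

Put vm1 (11 vCPU) in host 1; 37 vCPU remain.
Put vm2 (30 vCPU) in host 1; 7 vCPU remain.
Put vm3 (27 vCPU) in host 2; 21 vCPU remain.
Put vm4 (36 vCPU) in host 3; 12 vCPU remain.
Put vm5 (10 vCPU) in host 2; 11 vCPU remain.
Put vm6 (10 vCPU) in host 3; 2 vCPU remain.
Put vm7 (36 vCPU) in host 4; 12 vCPU remain.
Put vm8 (30 vCPU) in host 5; 18 vCPU remain.
Put vm9 (35 vCPU) in host 6; 13 vCPU remain.
Put vm10 (11 vCPU) in host 5; 7 vCPU remain.
Put vm11 (36 vCPU) in host 7; 12 vCPU remain.
Put vm12 (28 vCPU) in host 8; 20 vCPU remain.
Put vm13 (35 vCPU) in host 9; 13 vCPU remain.
Put vm14 (8 vCPU) in host 8; 12 vCPU remain.
Put vm15 (27 vCPU) in host 10; 21 vCPU remain.
Put vm16 (31 vCPU) in host 11; 17 vCPU remain.
Put vm17 (5 vCPU) in host 10; 16 vCPU remain.
Final hosts: [11,30] [27,10] [36,10] [36] [30,11] [35] [36] [28,8] [35] [27,5] [31].

11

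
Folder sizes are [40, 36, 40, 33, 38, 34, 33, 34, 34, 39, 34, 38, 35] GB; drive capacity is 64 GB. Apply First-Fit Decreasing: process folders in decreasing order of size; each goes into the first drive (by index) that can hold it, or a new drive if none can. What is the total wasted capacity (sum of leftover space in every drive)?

Sorted descending: 40, 40, 39, 38, 38, 36, 35, 34, 34, 34, 34, 33, 33.
drive 1: place 40 GB, 24 GB left
drive 2: place 40 GB, 24 GB left
drive 3: place 39 GB, 25 GB left
drive 4: place 38 GB, 26 GB left
drive 5: place 38 GB, 26 GB left
drive 6: place 36 GB, 28 GB left
drive 7: place 35 GB, 29 GB left
drive 8: place 34 GB, 30 GB left
drive 9: place 34 GB, 30 GB left
drive 10: place 34 GB, 30 GB left
drive 11: place 34 GB, 30 GB left
drive 12: place 33 GB, 31 GB left
drive 13: place 33 GB, 31 GB left
13 drives × 64 GB = 832 GB; used 468 GB; unused 364 GB.

364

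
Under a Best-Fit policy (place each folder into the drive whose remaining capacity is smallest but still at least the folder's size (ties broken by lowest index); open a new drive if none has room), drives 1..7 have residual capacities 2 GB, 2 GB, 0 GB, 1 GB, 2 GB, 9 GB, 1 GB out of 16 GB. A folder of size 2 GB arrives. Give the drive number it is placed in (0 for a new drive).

Drives with room: drive 1 (2 GB), drive 2 (2 GB), drive 5 (2 GB), drive 6 (9 GB).
Tightest fit is drive 1 with 2 GB free.

1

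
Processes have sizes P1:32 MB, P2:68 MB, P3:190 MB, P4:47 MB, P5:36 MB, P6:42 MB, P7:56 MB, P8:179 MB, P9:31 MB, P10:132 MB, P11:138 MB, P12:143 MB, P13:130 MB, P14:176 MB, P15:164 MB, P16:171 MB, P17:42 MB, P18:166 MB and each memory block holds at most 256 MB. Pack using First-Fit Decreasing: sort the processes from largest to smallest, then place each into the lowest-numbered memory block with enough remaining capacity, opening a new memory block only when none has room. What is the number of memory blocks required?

10

Sorted descending: 190, 179, 176, 171, 166, 164, 143, 138, 132, 130, 68, 56, 47, 42, 42, 36, 32, 31.
memory block 1: place 190 MB, 66 MB left
memory block 2: place 179 MB, 77 MB left
memory block 3: place 176 MB, 80 MB left
memory block 4: place 171 MB, 85 MB left
memory block 5: place 166 MB, 90 MB left
memory block 6: place 164 MB, 92 MB left
memory block 7: place 143 MB, 113 MB left
memory block 8: place 138 MB, 118 MB left
memory block 9: place 132 MB, 124 MB left
memory block 10: place 130 MB, 126 MB left
memory block 2: place 68 MB, 9 MB left
memory block 1: place 56 MB, 10 MB left
memory block 3: place 47 MB, 33 MB left
memory block 4: place 42 MB, 43 MB left
memory block 4: place 42 MB, 1 MB left
memory block 5: place 36 MB, 54 MB left
memory block 3: place 32 MB, 1 MB left
memory block 5: place 31 MB, 23 MB left
Final memory blocks: [190,56] [179,68] [176,47,32] [171,42,42] [166,36,31] [164] [143] [138] [132] [130].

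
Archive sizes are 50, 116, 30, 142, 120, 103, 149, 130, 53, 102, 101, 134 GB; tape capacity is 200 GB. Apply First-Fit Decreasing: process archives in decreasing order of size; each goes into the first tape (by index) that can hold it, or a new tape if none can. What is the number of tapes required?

Sorted descending: 149, 142, 134, 130, 120, 116, 103, 102, 101, 53, 50, 30.
149 GB → tape 1 (remaining 51 GB)
142 GB → tape 2 (remaining 58 GB)
134 GB → tape 3 (remaining 66 GB)
130 GB → tape 4 (remaining 70 GB)
120 GB → tape 5 (remaining 80 GB)
116 GB → tape 6 (remaining 84 GB)
103 GB → tape 7 (remaining 97 GB)
102 GB → tape 8 (remaining 98 GB)
101 GB → tape 9 (remaining 99 GB)
53 GB → tape 2 (remaining 5 GB)
50 GB → tape 1 (remaining 1 GB)
30 GB → tape 3 (remaining 36 GB)

9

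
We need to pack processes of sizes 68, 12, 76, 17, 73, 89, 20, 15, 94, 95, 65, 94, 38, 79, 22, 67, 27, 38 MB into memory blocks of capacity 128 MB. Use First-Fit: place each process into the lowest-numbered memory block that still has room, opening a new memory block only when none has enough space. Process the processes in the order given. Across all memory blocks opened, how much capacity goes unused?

291

memory block 1: place 68 MB, 60 MB left
memory block 1: place 12 MB, 48 MB left
memory block 2: place 76 MB, 52 MB left
memory block 1: place 17 MB, 31 MB left
memory block 3: place 73 MB, 55 MB left
memory block 4: place 89 MB, 39 MB left
memory block 1: place 20 MB, 11 MB left
memory block 2: place 15 MB, 37 MB left
memory block 5: place 94 MB, 34 MB left
memory block 6: place 95 MB, 33 MB left
memory block 7: place 65 MB, 63 MB left
memory block 8: place 94 MB, 34 MB left
memory block 3: place 38 MB, 17 MB left
memory block 9: place 79 MB, 49 MB left
memory block 2: place 22 MB, 15 MB left
memory block 10: place 67 MB, 61 MB left
memory block 4: place 27 MB, 12 MB left
memory block 7: place 38 MB, 25 MB left
10 memory blocks × 128 MB = 1280 MB; used 989 MB; unused 291 MB.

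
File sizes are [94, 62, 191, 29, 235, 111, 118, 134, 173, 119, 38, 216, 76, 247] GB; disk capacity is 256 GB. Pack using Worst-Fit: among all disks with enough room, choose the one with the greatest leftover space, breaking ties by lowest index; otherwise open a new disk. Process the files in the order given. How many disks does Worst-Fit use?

disk 1: place 94 GB, 162 GB left
disk 1: place 62 GB, 100 GB left
disk 2: place 191 GB, 65 GB left
disk 1: place 29 GB, 71 GB left
disk 3: place 235 GB, 21 GB left
disk 4: place 111 GB, 145 GB left
disk 4: place 118 GB, 27 GB left
disk 5: place 134 GB, 122 GB left
disk 6: place 173 GB, 83 GB left
disk 5: place 119 GB, 3 GB left
disk 6: place 38 GB, 45 GB left
disk 7: place 216 GB, 40 GB left
disk 8: place 76 GB, 180 GB left
disk 9: place 247 GB, 9 GB left

9 disks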